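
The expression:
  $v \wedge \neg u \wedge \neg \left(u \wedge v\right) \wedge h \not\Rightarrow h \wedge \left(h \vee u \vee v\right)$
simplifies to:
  $\text{False}$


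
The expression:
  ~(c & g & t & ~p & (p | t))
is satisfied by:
  {p: True, g: False, c: False, t: False}
  {p: False, g: False, c: False, t: False}
  {p: True, t: True, g: False, c: False}
  {t: True, p: False, g: False, c: False}
  {p: True, c: True, t: False, g: False}
  {c: True, t: False, g: False, p: False}
  {p: True, t: True, c: True, g: False}
  {t: True, c: True, p: False, g: False}
  {p: True, g: True, t: False, c: False}
  {g: True, t: False, c: False, p: False}
  {p: True, t: True, g: True, c: False}
  {t: True, g: True, p: False, c: False}
  {p: True, c: True, g: True, t: False}
  {c: True, g: True, t: False, p: False}
  {p: True, t: True, c: True, g: True}


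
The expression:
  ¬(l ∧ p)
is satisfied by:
  {l: False, p: False}
  {p: True, l: False}
  {l: True, p: False}


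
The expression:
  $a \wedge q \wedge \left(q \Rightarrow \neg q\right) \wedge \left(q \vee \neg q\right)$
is never true.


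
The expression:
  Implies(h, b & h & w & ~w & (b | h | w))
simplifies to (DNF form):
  ~h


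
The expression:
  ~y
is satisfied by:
  {y: False}


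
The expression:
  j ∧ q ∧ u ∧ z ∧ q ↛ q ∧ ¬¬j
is never true.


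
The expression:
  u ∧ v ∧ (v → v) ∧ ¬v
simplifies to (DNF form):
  False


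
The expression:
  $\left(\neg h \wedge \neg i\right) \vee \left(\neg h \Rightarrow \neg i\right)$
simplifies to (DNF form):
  $h \vee \neg i$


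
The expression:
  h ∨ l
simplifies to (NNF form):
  h ∨ l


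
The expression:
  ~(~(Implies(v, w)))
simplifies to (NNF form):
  w | ~v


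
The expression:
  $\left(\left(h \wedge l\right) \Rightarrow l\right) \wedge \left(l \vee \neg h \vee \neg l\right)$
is always true.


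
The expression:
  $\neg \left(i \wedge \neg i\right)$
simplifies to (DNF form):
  $\text{True}$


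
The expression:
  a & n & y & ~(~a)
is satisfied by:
  {a: True, y: True, n: True}


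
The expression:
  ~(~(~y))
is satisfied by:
  {y: False}


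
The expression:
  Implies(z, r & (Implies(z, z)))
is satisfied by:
  {r: True, z: False}
  {z: False, r: False}
  {z: True, r: True}


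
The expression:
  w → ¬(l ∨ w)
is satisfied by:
  {w: False}


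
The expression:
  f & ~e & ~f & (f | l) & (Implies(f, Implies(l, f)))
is never true.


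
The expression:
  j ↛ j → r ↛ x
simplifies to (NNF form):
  True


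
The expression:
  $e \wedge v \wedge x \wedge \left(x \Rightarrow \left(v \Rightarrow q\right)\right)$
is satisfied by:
  {e: True, x: True, q: True, v: True}


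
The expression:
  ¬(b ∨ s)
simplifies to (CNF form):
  ¬b ∧ ¬s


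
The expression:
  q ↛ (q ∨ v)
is never true.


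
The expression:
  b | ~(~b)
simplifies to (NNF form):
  b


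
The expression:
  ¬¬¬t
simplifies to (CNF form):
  ¬t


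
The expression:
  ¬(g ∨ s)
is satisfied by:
  {g: False, s: False}


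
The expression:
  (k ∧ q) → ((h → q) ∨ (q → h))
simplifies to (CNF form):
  True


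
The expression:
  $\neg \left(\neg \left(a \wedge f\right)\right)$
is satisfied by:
  {a: True, f: True}


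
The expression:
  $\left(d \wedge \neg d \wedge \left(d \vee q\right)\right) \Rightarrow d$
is always true.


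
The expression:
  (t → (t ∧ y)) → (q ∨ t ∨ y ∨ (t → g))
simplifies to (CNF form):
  True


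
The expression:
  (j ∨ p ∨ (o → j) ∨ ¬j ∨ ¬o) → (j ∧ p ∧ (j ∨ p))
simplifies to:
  j ∧ p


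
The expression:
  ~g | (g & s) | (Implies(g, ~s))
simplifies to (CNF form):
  True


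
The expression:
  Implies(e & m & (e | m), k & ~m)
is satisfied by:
  {m: False, e: False}
  {e: True, m: False}
  {m: True, e: False}


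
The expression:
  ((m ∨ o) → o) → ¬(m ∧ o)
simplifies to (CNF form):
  ¬m ∨ ¬o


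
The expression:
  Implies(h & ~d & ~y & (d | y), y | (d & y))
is always true.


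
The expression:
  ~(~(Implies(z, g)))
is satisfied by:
  {g: True, z: False}
  {z: False, g: False}
  {z: True, g: True}


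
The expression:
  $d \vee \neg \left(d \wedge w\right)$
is always true.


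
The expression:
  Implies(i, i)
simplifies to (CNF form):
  True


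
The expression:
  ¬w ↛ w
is always true.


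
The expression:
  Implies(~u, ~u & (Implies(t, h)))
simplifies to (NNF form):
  h | u | ~t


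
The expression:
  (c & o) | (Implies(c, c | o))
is always true.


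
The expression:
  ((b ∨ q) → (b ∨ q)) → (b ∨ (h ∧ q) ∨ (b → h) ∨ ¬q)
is always true.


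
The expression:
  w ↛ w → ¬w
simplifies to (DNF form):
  True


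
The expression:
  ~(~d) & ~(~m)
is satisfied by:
  {m: True, d: True}


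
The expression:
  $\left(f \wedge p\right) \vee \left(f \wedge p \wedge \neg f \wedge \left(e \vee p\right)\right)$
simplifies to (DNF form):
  $f \wedge p$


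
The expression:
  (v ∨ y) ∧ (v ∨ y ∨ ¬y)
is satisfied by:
  {y: True, v: True}
  {y: True, v: False}
  {v: True, y: False}


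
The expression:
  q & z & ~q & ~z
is never true.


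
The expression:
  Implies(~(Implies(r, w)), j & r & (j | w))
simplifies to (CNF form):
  j | w | ~r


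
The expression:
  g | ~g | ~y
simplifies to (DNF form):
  True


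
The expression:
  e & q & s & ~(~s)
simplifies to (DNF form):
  e & q & s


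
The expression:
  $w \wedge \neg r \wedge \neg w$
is never true.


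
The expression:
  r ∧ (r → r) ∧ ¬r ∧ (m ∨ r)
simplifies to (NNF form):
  False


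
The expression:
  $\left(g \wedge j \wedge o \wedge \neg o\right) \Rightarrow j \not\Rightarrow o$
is always true.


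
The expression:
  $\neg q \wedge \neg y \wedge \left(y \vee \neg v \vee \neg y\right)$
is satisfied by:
  {q: False, y: False}


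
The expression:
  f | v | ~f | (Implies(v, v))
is always true.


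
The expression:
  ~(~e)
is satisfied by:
  {e: True}


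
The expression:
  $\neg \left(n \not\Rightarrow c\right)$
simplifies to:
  $c \vee \neg n$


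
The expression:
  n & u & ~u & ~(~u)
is never true.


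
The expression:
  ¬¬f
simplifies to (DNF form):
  f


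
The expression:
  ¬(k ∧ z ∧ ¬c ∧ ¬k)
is always true.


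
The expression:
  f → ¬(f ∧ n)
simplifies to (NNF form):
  ¬f ∨ ¬n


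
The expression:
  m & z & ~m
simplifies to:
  False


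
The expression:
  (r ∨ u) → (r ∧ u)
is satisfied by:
  {r: False, u: False}
  {u: True, r: True}


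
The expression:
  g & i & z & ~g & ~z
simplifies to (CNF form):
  False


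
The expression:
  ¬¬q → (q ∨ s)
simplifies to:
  True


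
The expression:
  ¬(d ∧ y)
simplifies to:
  ¬d ∨ ¬y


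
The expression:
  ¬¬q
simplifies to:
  q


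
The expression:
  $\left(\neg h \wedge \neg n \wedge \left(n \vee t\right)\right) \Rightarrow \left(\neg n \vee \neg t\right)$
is always true.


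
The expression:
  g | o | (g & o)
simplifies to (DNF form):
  g | o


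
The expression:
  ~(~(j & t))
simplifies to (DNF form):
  j & t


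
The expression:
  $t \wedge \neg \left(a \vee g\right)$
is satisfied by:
  {t: True, g: False, a: False}


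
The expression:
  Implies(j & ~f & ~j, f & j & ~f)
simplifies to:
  True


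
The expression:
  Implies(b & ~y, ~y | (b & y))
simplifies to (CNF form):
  True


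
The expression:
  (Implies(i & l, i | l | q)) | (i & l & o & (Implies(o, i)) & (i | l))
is always true.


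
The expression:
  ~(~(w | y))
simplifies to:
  w | y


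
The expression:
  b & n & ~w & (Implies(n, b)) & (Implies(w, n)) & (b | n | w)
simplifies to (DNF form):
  b & n & ~w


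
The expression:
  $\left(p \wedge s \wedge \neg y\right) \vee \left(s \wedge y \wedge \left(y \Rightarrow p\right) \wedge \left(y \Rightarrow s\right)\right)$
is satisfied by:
  {p: True, s: True}


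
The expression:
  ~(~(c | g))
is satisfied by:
  {c: True, g: True}
  {c: True, g: False}
  {g: True, c: False}


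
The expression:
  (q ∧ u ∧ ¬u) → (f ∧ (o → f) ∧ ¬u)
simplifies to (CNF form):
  True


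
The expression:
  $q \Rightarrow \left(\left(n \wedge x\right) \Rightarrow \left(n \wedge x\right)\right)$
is always true.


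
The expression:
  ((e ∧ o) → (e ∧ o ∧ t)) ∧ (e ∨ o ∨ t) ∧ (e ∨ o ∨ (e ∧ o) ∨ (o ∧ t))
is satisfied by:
  {o: True, t: True, e: False}
  {o: True, t: False, e: False}
  {o: True, e: True, t: True}
  {e: True, t: True, o: False}
  {e: True, t: False, o: False}


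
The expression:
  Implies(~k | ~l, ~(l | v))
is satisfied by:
  {k: True, v: False, l: False}
  {k: False, v: False, l: False}
  {l: True, k: True, v: False}
  {l: True, v: True, k: True}


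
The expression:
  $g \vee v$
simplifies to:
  $g \vee v$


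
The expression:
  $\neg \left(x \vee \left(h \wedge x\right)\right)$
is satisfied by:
  {x: False}


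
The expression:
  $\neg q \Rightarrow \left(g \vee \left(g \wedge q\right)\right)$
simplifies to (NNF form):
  $g \vee q$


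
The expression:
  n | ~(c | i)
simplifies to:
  n | (~c & ~i)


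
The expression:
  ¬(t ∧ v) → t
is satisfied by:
  {t: True}


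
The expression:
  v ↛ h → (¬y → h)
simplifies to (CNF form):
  h ∨ y ∨ ¬v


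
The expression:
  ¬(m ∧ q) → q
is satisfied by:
  {q: True}


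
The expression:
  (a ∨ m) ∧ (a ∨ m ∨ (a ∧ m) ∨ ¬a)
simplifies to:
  a ∨ m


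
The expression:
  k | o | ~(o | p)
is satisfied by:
  {k: True, o: True, p: False}
  {k: True, p: False, o: False}
  {o: True, p: False, k: False}
  {o: False, p: False, k: False}
  {k: True, o: True, p: True}
  {k: True, p: True, o: False}
  {o: True, p: True, k: False}


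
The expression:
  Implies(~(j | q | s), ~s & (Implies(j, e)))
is always true.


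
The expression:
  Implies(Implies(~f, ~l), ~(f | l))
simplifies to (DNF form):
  ~f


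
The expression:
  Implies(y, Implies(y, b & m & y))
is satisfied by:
  {m: True, b: True, y: False}
  {m: True, b: False, y: False}
  {b: True, m: False, y: False}
  {m: False, b: False, y: False}
  {y: True, m: True, b: True}


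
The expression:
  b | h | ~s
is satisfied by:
  {b: True, h: True, s: False}
  {b: True, s: False, h: False}
  {h: True, s: False, b: False}
  {h: False, s: False, b: False}
  {b: True, h: True, s: True}
  {b: True, s: True, h: False}
  {h: True, s: True, b: False}


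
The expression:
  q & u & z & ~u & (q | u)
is never true.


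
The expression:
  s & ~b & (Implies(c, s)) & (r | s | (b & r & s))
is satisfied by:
  {s: True, b: False}


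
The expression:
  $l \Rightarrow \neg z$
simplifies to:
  $\neg l \vee \neg z$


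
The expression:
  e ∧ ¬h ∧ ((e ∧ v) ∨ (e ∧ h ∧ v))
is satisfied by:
  {e: True, v: True, h: False}


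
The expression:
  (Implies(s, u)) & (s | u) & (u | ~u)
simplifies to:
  u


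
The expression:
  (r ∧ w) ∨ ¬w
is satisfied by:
  {r: True, w: False}
  {w: False, r: False}
  {w: True, r: True}


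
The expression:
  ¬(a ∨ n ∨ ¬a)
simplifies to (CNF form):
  False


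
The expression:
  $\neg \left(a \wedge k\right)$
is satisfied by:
  {k: False, a: False}
  {a: True, k: False}
  {k: True, a: False}


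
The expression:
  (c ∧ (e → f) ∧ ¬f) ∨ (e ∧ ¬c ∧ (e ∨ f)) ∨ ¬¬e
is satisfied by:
  {c: True, e: True, f: False}
  {e: True, f: False, c: False}
  {c: True, e: True, f: True}
  {e: True, f: True, c: False}
  {c: True, f: False, e: False}


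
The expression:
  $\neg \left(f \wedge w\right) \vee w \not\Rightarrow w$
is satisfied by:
  {w: False, f: False}
  {f: True, w: False}
  {w: True, f: False}


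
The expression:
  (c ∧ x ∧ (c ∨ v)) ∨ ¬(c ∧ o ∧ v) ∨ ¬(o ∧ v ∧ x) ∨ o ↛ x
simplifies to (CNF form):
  True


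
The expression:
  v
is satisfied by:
  {v: True}


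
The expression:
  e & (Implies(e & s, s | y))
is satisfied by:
  {e: True}


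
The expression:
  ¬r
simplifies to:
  ¬r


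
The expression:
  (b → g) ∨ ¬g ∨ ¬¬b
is always true.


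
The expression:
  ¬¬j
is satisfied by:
  {j: True}


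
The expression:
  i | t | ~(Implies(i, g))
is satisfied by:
  {i: True, t: True}
  {i: True, t: False}
  {t: True, i: False}


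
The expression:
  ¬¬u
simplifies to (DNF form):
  u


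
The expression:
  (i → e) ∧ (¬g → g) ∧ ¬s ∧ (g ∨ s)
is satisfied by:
  {e: True, g: True, s: False, i: False}
  {g: True, i: False, e: False, s: False}
  {i: True, e: True, g: True, s: False}


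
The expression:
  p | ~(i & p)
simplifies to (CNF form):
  True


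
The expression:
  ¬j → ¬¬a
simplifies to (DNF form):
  a ∨ j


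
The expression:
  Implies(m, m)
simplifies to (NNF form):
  True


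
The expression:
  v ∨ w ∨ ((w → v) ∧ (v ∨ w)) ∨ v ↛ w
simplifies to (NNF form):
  v ∨ w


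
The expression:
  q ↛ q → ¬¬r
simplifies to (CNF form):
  True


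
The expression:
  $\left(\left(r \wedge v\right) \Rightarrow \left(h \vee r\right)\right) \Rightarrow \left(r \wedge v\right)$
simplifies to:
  $r \wedge v$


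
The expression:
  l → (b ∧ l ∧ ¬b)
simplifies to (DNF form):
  ¬l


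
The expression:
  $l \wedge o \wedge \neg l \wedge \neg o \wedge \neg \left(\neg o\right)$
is never true.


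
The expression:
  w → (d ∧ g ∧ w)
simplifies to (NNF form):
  (d ∧ g) ∨ ¬w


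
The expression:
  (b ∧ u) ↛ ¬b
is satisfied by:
  {u: True, b: True}


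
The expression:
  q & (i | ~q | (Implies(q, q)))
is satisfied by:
  {q: True}


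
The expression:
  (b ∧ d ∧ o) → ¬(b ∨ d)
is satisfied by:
  {o: False, d: False, b: False}
  {b: True, o: False, d: False}
  {d: True, o: False, b: False}
  {b: True, d: True, o: False}
  {o: True, b: False, d: False}
  {b: True, o: True, d: False}
  {d: True, o: True, b: False}


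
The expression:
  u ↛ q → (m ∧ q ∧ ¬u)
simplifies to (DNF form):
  q ∨ ¬u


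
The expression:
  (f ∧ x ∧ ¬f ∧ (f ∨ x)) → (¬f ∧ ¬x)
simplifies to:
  True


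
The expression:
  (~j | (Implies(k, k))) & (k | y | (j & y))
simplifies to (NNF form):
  k | y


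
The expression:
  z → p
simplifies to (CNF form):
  p ∨ ¬z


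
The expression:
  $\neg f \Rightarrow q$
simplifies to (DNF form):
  $f \vee q$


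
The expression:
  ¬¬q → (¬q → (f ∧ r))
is always true.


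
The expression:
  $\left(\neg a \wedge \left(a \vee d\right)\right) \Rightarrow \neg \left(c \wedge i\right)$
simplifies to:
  $a \vee \neg c \vee \neg d \vee \neg i$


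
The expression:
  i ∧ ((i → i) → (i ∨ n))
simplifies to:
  i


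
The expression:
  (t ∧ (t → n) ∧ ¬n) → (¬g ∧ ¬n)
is always true.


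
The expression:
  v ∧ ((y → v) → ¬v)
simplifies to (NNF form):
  False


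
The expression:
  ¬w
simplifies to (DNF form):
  ¬w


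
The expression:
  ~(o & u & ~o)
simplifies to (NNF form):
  True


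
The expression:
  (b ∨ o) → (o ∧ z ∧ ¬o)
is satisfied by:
  {o: False, b: False}


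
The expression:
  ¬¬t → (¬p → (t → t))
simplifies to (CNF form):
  True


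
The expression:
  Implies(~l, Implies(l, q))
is always true.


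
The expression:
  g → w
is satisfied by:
  {w: True, g: False}
  {g: False, w: False}
  {g: True, w: True}


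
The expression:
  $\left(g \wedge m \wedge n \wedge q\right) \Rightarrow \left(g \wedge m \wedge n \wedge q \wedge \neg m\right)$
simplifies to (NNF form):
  $\neg g \vee \neg m \vee \neg n \vee \neg q$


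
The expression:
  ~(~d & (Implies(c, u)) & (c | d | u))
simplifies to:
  d | ~u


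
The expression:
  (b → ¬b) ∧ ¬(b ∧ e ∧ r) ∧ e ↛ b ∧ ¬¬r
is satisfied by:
  {r: True, e: True, b: False}


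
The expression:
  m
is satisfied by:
  {m: True}


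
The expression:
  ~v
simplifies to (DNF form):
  ~v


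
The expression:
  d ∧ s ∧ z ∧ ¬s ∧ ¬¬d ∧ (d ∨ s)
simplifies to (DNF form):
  False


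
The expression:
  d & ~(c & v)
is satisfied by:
  {d: True, v: False, c: False}
  {c: True, d: True, v: False}
  {v: True, d: True, c: False}


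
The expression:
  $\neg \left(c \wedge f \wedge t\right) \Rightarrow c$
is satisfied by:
  {c: True}


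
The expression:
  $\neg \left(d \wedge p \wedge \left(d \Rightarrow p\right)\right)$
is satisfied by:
  {p: False, d: False}
  {d: True, p: False}
  {p: True, d: False}


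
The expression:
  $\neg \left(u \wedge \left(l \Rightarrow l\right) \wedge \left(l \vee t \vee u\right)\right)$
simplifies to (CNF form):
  $\neg u$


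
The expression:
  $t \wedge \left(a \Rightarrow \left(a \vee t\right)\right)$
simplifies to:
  $t$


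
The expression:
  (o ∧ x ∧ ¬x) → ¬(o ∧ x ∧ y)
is always true.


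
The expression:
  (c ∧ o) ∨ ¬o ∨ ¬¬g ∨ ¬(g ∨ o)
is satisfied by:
  {c: True, g: True, o: False}
  {c: True, o: False, g: False}
  {g: True, o: False, c: False}
  {g: False, o: False, c: False}
  {c: True, g: True, o: True}
  {c: True, o: True, g: False}
  {g: True, o: True, c: False}


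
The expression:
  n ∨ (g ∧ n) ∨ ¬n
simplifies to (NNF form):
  True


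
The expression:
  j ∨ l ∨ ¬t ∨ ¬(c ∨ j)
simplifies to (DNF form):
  j ∨ l ∨ ¬c ∨ ¬t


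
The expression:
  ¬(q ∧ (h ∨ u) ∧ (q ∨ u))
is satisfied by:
  {u: False, q: False, h: False}
  {h: True, u: False, q: False}
  {u: True, h: False, q: False}
  {h: True, u: True, q: False}
  {q: True, h: False, u: False}


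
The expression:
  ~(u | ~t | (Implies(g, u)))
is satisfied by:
  {t: True, g: True, u: False}


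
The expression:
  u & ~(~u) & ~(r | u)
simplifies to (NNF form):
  False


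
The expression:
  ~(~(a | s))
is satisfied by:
  {a: True, s: True}
  {a: True, s: False}
  {s: True, a: False}


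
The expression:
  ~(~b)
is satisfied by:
  {b: True}


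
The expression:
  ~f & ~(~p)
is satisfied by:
  {p: True, f: False}


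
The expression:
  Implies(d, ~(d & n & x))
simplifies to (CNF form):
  ~d | ~n | ~x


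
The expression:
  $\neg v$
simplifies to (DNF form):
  $\neg v$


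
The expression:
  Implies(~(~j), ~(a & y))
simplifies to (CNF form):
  ~a | ~j | ~y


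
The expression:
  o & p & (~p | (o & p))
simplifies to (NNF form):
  o & p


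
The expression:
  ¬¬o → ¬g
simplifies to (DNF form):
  ¬g ∨ ¬o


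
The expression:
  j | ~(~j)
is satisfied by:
  {j: True}


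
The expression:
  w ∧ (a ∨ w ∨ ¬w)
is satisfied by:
  {w: True}


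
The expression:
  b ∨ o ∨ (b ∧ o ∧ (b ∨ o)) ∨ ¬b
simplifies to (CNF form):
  True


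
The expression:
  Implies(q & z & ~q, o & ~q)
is always true.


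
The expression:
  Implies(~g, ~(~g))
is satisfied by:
  {g: True}


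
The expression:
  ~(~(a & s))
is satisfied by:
  {a: True, s: True}


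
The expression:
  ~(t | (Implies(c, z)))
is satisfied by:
  {c: True, z: False, t: False}


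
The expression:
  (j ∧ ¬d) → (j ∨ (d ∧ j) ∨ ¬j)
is always true.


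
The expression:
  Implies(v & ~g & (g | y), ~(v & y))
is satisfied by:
  {g: True, v: False, y: False}
  {v: False, y: False, g: False}
  {y: True, g: True, v: False}
  {y: True, v: False, g: False}
  {g: True, v: True, y: False}
  {v: True, g: False, y: False}
  {y: True, v: True, g: True}


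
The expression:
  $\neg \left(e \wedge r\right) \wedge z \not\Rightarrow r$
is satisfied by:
  {z: True, r: False}


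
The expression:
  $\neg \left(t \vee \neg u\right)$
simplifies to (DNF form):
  $u \wedge \neg t$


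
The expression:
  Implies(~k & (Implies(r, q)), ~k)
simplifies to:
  True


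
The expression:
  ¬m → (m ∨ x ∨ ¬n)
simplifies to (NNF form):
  m ∨ x ∨ ¬n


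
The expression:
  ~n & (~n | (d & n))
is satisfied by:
  {n: False}


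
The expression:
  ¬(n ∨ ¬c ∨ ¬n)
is never true.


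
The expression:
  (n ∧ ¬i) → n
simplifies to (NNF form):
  True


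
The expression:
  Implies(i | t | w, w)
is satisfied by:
  {w: True, t: False, i: False}
  {i: True, w: True, t: False}
  {w: True, t: True, i: False}
  {i: True, w: True, t: True}
  {i: False, t: False, w: False}


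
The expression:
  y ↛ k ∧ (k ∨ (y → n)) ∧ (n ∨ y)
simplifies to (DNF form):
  n ∧ y ∧ ¬k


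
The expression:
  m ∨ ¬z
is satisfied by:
  {m: True, z: False}
  {z: False, m: False}
  {z: True, m: True}


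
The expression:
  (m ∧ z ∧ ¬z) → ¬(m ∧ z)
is always true.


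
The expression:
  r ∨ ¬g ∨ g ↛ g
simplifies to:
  r ∨ ¬g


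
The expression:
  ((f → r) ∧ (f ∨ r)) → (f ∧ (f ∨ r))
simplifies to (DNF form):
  f ∨ ¬r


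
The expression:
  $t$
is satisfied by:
  {t: True}


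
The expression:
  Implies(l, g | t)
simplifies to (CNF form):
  g | t | ~l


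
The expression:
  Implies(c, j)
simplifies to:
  j | ~c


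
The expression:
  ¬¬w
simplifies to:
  w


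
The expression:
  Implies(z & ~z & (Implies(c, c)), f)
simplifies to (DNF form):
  True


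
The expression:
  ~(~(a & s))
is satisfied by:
  {a: True, s: True}


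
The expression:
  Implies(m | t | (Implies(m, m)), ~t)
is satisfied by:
  {t: False}


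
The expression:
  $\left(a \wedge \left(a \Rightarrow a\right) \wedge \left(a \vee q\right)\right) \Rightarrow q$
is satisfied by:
  {q: True, a: False}
  {a: False, q: False}
  {a: True, q: True}


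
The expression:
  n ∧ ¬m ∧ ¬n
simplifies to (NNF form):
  False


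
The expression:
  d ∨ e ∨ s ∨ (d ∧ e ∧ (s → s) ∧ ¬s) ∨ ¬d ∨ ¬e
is always true.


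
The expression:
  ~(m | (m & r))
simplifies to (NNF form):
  ~m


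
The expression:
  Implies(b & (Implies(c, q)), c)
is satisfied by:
  {c: True, b: False}
  {b: False, c: False}
  {b: True, c: True}


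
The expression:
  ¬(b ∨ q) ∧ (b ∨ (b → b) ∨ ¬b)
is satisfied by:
  {q: False, b: False}


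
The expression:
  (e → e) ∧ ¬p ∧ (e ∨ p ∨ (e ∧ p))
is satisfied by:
  {e: True, p: False}


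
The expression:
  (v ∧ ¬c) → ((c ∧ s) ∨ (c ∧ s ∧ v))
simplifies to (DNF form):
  c ∨ ¬v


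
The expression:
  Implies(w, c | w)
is always true.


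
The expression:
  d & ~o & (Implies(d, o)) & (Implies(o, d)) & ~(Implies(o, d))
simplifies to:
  False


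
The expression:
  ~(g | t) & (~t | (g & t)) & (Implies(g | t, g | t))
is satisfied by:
  {g: False, t: False}


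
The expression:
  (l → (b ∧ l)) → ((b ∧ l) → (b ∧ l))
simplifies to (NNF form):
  True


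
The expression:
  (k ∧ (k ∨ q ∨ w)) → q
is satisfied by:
  {q: True, k: False}
  {k: False, q: False}
  {k: True, q: True}


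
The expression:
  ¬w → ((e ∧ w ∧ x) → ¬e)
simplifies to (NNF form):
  True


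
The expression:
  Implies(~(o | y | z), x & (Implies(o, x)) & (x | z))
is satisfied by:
  {y: True, o: True, z: True, x: True}
  {y: True, o: True, z: True, x: False}
  {y: True, o: True, x: True, z: False}
  {y: True, o: True, x: False, z: False}
  {y: True, z: True, x: True, o: False}
  {y: True, z: True, x: False, o: False}
  {y: True, z: False, x: True, o: False}
  {y: True, z: False, x: False, o: False}
  {o: True, z: True, x: True, y: False}
  {o: True, z: True, x: False, y: False}
  {o: True, x: True, z: False, y: False}
  {o: True, x: False, z: False, y: False}
  {z: True, x: True, o: False, y: False}
  {z: True, o: False, x: False, y: False}
  {x: True, o: False, z: False, y: False}


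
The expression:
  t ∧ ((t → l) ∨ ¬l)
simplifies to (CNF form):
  t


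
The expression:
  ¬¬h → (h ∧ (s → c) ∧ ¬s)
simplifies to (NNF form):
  ¬h ∨ ¬s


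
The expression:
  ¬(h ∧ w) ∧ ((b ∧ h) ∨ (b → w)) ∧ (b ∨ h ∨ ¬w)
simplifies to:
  (h ∧ ¬w) ∨ (¬b ∧ ¬w) ∨ (b ∧ w ∧ ¬h)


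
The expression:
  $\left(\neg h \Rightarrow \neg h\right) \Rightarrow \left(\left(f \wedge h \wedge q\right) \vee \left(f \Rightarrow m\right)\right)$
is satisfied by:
  {m: True, h: True, q: True, f: False}
  {m: True, h: True, q: False, f: False}
  {m: True, q: True, h: False, f: False}
  {m: True, q: False, h: False, f: False}
  {h: True, q: True, m: False, f: False}
  {h: True, q: False, m: False, f: False}
  {q: True, m: False, h: False, f: False}
  {q: False, m: False, h: False, f: False}
  {f: True, m: True, h: True, q: True}
  {f: True, m: True, h: True, q: False}
  {f: True, m: True, q: True, h: False}
  {f: True, m: True, q: False, h: False}
  {f: True, h: True, q: True, m: False}


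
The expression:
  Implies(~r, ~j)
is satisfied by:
  {r: True, j: False}
  {j: False, r: False}
  {j: True, r: True}


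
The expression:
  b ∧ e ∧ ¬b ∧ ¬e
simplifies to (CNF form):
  False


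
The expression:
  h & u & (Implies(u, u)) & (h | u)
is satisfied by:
  {h: True, u: True}


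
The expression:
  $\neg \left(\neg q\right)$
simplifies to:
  $q$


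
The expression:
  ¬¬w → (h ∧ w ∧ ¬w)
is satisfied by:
  {w: False}


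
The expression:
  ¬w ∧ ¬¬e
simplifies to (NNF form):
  e ∧ ¬w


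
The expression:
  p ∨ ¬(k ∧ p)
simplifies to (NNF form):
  True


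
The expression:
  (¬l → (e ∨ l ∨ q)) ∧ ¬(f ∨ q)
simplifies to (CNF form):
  ¬f ∧ ¬q ∧ (e ∨ l)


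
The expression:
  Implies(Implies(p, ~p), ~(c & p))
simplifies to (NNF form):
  True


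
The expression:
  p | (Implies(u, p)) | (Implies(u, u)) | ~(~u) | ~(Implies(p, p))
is always true.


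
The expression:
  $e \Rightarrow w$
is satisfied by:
  {w: True, e: False}
  {e: False, w: False}
  {e: True, w: True}


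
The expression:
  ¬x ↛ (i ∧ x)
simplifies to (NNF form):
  ¬x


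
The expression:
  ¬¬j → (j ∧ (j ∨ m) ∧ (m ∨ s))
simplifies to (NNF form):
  m ∨ s ∨ ¬j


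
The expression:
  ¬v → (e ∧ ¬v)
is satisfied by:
  {v: True, e: True}
  {v: True, e: False}
  {e: True, v: False}


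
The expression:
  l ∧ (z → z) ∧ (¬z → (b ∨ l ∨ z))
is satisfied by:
  {l: True}


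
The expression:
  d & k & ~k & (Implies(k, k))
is never true.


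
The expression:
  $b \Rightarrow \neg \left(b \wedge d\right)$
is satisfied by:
  {d: False, b: False}
  {b: True, d: False}
  {d: True, b: False}


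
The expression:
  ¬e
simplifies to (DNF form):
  ¬e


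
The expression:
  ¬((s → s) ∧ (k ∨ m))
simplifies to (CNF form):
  ¬k ∧ ¬m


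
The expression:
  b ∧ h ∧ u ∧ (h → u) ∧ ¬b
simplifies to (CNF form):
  False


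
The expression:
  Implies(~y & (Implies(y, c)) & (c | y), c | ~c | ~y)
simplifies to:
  True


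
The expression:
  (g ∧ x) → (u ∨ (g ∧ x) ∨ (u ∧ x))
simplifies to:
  True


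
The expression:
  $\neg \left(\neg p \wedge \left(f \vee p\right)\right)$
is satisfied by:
  {p: True, f: False}
  {f: False, p: False}
  {f: True, p: True}


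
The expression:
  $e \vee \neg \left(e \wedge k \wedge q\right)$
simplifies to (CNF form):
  $\text{True}$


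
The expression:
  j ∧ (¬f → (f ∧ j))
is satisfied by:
  {j: True, f: True}


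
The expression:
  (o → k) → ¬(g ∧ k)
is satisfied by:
  {g: False, k: False}
  {k: True, g: False}
  {g: True, k: False}


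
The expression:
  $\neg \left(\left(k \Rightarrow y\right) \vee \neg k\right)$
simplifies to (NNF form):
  $k \wedge \neg y$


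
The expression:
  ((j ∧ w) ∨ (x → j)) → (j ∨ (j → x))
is always true.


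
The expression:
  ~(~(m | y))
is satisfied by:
  {y: True, m: True}
  {y: True, m: False}
  {m: True, y: False}


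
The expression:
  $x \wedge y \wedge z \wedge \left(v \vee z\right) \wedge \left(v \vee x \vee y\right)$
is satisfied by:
  {z: True, x: True, y: True}


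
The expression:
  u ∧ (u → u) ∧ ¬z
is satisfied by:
  {u: True, z: False}


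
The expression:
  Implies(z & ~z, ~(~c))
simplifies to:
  True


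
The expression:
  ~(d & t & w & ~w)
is always true.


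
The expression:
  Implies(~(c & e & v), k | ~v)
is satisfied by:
  {k: True, e: True, c: True, v: False}
  {k: True, e: True, c: False, v: False}
  {k: True, c: True, v: False, e: False}
  {k: True, c: False, v: False, e: False}
  {e: True, c: True, v: False, k: False}
  {e: True, c: False, v: False, k: False}
  {c: True, e: False, v: False, k: False}
  {c: False, e: False, v: False, k: False}
  {k: True, e: True, v: True, c: True}
  {k: True, e: True, v: True, c: False}
  {k: True, v: True, c: True, e: False}
  {k: True, v: True, c: False, e: False}
  {e: True, v: True, c: True, k: False}


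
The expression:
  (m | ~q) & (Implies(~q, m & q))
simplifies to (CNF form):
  m & q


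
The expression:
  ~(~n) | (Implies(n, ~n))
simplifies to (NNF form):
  True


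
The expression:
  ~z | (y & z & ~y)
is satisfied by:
  {z: False}


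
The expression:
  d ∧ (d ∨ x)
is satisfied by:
  {d: True}


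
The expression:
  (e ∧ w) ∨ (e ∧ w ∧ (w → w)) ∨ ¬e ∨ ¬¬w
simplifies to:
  w ∨ ¬e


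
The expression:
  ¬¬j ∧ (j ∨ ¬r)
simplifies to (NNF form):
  j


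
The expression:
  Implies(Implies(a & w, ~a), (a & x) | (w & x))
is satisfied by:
  {a: True, x: True, w: True}
  {a: True, x: True, w: False}
  {a: True, w: True, x: False}
  {x: True, w: True, a: False}


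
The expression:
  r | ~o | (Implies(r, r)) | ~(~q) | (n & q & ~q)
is always true.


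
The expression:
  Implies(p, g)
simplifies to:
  g | ~p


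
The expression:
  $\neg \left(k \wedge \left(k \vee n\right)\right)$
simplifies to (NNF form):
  $\neg k$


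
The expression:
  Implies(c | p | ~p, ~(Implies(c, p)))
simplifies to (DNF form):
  c & ~p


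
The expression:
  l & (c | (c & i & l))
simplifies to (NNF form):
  c & l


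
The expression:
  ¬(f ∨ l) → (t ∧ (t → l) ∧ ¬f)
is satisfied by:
  {l: True, f: True}
  {l: True, f: False}
  {f: True, l: False}


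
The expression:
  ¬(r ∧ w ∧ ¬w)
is always true.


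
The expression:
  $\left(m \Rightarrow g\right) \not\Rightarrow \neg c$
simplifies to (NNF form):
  $c \wedge \left(g \vee \neg m\right)$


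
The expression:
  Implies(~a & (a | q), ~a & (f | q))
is always true.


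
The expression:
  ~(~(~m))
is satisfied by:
  {m: False}


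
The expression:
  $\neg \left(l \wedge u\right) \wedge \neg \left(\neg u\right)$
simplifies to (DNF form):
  $u \wedge \neg l$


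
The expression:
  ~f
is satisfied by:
  {f: False}


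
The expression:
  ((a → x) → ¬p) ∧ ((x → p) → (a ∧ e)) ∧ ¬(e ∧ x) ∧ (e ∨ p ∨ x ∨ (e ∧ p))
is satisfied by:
  {a: True, x: True, p: False, e: False}
  {x: True, p: False, e: False, a: False}
  {a: True, e: True, p: False, x: False}
  {a: True, e: True, p: True, x: False}


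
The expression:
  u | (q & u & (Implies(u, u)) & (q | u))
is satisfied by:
  {u: True}


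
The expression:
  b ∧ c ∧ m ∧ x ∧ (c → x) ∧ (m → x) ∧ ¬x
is never true.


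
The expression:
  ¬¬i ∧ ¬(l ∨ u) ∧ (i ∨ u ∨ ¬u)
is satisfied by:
  {i: True, u: False, l: False}


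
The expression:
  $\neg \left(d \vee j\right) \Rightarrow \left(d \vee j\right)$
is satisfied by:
  {d: True, j: True}
  {d: True, j: False}
  {j: True, d: False}


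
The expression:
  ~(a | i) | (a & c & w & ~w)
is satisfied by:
  {i: False, a: False}


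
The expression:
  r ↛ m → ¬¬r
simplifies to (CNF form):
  True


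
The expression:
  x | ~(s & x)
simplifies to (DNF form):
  True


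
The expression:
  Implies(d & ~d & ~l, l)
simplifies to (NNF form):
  True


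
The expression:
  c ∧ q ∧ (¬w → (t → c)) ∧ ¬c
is never true.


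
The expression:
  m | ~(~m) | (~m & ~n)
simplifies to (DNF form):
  m | ~n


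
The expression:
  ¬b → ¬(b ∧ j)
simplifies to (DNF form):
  True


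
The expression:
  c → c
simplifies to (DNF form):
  True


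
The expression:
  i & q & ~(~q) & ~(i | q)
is never true.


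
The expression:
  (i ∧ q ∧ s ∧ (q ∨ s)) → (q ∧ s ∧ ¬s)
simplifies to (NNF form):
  ¬i ∨ ¬q ∨ ¬s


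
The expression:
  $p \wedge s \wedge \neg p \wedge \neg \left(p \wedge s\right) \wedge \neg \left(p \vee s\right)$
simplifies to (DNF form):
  $\text{False}$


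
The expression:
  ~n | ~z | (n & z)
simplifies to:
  True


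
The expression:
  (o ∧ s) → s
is always true.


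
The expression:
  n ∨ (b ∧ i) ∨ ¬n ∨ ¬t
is always true.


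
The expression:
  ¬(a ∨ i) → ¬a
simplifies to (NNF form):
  True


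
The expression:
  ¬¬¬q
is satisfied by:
  {q: False}


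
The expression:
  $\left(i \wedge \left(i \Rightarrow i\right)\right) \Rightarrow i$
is always true.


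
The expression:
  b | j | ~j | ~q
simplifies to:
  True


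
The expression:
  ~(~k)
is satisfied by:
  {k: True}


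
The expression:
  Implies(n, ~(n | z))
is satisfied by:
  {n: False}


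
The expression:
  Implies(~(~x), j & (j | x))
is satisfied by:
  {j: True, x: False}
  {x: False, j: False}
  {x: True, j: True}


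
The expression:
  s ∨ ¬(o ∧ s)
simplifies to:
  True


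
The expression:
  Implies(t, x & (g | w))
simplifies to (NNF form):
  ~t | (g & x) | (w & x)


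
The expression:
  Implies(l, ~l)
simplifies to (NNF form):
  ~l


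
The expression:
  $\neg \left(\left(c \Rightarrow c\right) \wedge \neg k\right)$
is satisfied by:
  {k: True}


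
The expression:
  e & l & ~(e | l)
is never true.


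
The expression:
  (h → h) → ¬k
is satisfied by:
  {k: False}


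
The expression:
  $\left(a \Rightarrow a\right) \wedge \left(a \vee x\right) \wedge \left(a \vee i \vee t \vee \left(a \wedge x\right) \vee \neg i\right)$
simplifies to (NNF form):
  $a \vee x$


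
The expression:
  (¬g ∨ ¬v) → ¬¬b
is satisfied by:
  {b: True, v: True, g: True}
  {b: True, v: True, g: False}
  {b: True, g: True, v: False}
  {b: True, g: False, v: False}
  {v: True, g: True, b: False}


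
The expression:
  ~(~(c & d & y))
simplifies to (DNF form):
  c & d & y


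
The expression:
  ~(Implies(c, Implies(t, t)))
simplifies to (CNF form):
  False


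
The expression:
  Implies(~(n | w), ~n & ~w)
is always true.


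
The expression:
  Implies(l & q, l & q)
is always true.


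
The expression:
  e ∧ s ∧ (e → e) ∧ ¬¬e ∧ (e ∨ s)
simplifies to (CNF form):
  e ∧ s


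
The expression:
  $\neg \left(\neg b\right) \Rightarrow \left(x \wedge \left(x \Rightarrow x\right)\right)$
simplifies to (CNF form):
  $x \vee \neg b$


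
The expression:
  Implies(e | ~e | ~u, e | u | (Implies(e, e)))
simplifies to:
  True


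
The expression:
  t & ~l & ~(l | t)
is never true.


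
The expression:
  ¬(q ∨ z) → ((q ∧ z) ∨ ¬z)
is always true.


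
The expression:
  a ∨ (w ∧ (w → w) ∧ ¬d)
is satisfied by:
  {a: True, w: True, d: False}
  {a: True, w: False, d: False}
  {a: True, d: True, w: True}
  {a: True, d: True, w: False}
  {w: True, d: False, a: False}


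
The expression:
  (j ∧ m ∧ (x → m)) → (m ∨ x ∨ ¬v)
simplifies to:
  True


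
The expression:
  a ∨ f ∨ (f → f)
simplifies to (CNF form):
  True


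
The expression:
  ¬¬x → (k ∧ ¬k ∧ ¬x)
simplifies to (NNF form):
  ¬x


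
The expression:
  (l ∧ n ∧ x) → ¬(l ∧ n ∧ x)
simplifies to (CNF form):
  ¬l ∨ ¬n ∨ ¬x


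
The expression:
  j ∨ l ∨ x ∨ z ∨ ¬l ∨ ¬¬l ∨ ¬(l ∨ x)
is always true.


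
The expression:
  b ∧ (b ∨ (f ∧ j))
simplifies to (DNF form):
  b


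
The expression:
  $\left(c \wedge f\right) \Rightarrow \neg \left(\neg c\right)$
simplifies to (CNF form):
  $\text{True}$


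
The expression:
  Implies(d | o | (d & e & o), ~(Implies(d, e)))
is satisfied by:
  {o: False, e: False, d: False}
  {d: True, o: False, e: False}
  {e: True, o: False, d: False}
  {d: True, o: True, e: False}


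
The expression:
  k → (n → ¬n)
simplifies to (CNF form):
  ¬k ∨ ¬n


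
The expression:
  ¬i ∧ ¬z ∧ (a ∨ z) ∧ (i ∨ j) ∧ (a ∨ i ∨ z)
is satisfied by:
  {a: True, j: True, i: False, z: False}


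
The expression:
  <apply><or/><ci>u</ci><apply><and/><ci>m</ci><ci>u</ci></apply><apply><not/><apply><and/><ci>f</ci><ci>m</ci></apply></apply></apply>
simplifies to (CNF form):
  <apply><or/><ci>u</ci><apply><not/><ci>f</ci></apply><apply><not/><ci>m</ci></apply></apply>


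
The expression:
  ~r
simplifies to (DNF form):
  ~r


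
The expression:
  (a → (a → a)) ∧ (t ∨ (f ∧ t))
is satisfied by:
  {t: True}


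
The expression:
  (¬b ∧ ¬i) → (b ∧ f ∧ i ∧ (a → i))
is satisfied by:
  {i: True, b: True}
  {i: True, b: False}
  {b: True, i: False}


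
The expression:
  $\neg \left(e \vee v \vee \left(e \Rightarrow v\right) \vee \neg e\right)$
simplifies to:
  $\text{False}$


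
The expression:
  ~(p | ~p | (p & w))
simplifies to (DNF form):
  False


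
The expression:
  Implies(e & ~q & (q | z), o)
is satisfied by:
  {q: True, o: True, e: False, z: False}
  {q: True, o: False, e: False, z: False}
  {o: True, q: False, e: False, z: False}
  {q: False, o: False, e: False, z: False}
  {q: True, z: True, o: True, e: False}
  {q: True, z: True, o: False, e: False}
  {z: True, o: True, q: False, e: False}
  {z: True, q: False, o: False, e: False}
  {q: True, e: True, o: True, z: False}
  {q: True, e: True, o: False, z: False}
  {e: True, o: True, q: False, z: False}
  {e: True, q: False, o: False, z: False}
  {z: True, e: True, q: True, o: True}
  {z: True, e: True, q: True, o: False}
  {z: True, e: True, o: True, q: False}


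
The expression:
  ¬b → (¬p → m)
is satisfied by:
  {b: True, m: True, p: True}
  {b: True, m: True, p: False}
  {b: True, p: True, m: False}
  {b: True, p: False, m: False}
  {m: True, p: True, b: False}
  {m: True, p: False, b: False}
  {p: True, m: False, b: False}
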